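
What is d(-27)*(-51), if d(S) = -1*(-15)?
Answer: -765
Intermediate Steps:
d(S) = 15
d(-27)*(-51) = 15*(-51) = -765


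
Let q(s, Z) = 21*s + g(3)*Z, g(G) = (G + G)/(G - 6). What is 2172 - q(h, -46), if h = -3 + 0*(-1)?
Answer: 2143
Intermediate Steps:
g(G) = 2*G/(-6 + G) (g(G) = (2*G)/(-6 + G) = 2*G/(-6 + G))
h = -3 (h = -3 + 0 = -3)
q(s, Z) = -2*Z + 21*s (q(s, Z) = 21*s + (2*3/(-6 + 3))*Z = 21*s + (2*3/(-3))*Z = 21*s + (2*3*(-1/3))*Z = 21*s - 2*Z = -2*Z + 21*s)
2172 - q(h, -46) = 2172 - (-2*(-46) + 21*(-3)) = 2172 - (92 - 63) = 2172 - 1*29 = 2172 - 29 = 2143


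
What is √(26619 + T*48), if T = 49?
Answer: 3*√3219 ≈ 170.21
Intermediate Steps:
√(26619 + T*48) = √(26619 + 49*48) = √(26619 + 2352) = √28971 = 3*√3219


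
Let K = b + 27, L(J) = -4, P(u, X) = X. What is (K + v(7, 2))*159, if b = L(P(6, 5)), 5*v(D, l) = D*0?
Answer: 3657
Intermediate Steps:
v(D, l) = 0 (v(D, l) = (D*0)/5 = (1/5)*0 = 0)
b = -4
K = 23 (K = -4 + 27 = 23)
(K + v(7, 2))*159 = (23 + 0)*159 = 23*159 = 3657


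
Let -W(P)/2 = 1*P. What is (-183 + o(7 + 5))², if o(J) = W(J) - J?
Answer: 47961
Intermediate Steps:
W(P) = -2*P
o(J) = -3*J (o(J) = -2*J - J = -3*J)
(-183 + o(7 + 5))² = (-183 - 3*(7 + 5))² = (-183 - 3*12)² = (-183 - 36)² = (-219)² = 47961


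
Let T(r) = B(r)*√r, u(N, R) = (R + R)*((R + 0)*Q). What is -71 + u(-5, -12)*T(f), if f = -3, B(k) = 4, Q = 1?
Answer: -71 + 1152*I*√3 ≈ -71.0 + 1995.3*I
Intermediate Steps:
u(N, R) = 2*R² (u(N, R) = (R + R)*((R + 0)*1) = (2*R)*(R*1) = (2*R)*R = 2*R²)
T(r) = 4*√r
-71 + u(-5, -12)*T(f) = -71 + (2*(-12)²)*(4*√(-3)) = -71 + (2*144)*(4*(I*√3)) = -71 + 288*(4*I*√3) = -71 + 1152*I*√3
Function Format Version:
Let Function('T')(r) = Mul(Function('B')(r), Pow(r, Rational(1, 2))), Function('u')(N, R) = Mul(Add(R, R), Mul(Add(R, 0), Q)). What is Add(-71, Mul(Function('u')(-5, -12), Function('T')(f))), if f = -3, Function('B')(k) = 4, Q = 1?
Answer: Add(-71, Mul(1152, I, Pow(3, Rational(1, 2)))) ≈ Add(-71.000, Mul(1995.3, I))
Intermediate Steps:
Function('u')(N, R) = Mul(2, Pow(R, 2)) (Function('u')(N, R) = Mul(Add(R, R), Mul(Add(R, 0), 1)) = Mul(Mul(2, R), Mul(R, 1)) = Mul(Mul(2, R), R) = Mul(2, Pow(R, 2)))
Function('T')(r) = Mul(4, Pow(r, Rational(1, 2)))
Add(-71, Mul(Function('u')(-5, -12), Function('T')(f))) = Add(-71, Mul(Mul(2, Pow(-12, 2)), Mul(4, Pow(-3, Rational(1, 2))))) = Add(-71, Mul(Mul(2, 144), Mul(4, Mul(I, Pow(3, Rational(1, 2)))))) = Add(-71, Mul(288, Mul(4, I, Pow(3, Rational(1, 2))))) = Add(-71, Mul(1152, I, Pow(3, Rational(1, 2))))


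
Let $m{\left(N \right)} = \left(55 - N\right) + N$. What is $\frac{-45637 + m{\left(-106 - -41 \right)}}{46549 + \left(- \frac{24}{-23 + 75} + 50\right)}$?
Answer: $- \frac{197522}{201927} \approx -0.97819$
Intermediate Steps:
$m{\left(N \right)} = 55$
$\frac{-45637 + m{\left(-106 - -41 \right)}}{46549 + \left(- \frac{24}{-23 + 75} + 50\right)} = \frac{-45637 + 55}{46549 + \left(- \frac{24}{-23 + 75} + 50\right)} = - \frac{45582}{46549 + \left(- \frac{24}{52} + 50\right)} = - \frac{45582}{46549 + \left(\left(-24\right) \frac{1}{52} + 50\right)} = - \frac{45582}{46549 + \left(- \frac{6}{13} + 50\right)} = - \frac{45582}{46549 + \frac{644}{13}} = - \frac{45582}{\frac{605781}{13}} = \left(-45582\right) \frac{13}{605781} = - \frac{197522}{201927}$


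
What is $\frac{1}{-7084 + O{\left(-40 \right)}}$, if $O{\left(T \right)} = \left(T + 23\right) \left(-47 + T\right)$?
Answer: $- \frac{1}{5605} \approx -0.00017841$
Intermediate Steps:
$O{\left(T \right)} = \left(-47 + T\right) \left(23 + T\right)$ ($O{\left(T \right)} = \left(23 + T\right) \left(-47 + T\right) = \left(-47 + T\right) \left(23 + T\right)$)
$\frac{1}{-7084 + O{\left(-40 \right)}} = \frac{1}{-7084 - \left(121 - 1600\right)} = \frac{1}{-7084 + \left(-1081 + 1600 + 960\right)} = \frac{1}{-7084 + 1479} = \frac{1}{-5605} = - \frac{1}{5605}$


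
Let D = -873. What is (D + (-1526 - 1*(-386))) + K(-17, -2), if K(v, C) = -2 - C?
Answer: -2013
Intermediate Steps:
(D + (-1526 - 1*(-386))) + K(-17, -2) = (-873 + (-1526 - 1*(-386))) + (-2 - 1*(-2)) = (-873 + (-1526 + 386)) + (-2 + 2) = (-873 - 1140) + 0 = -2013 + 0 = -2013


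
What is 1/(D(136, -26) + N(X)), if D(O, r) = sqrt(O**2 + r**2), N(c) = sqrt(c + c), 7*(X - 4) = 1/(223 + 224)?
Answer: 3129/(sqrt(78331386) + 6258*sqrt(4793)) ≈ 0.0070776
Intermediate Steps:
X = 12517/3129 (X = 4 + 1/(7*(223 + 224)) = 4 + (1/7)/447 = 4 + (1/7)*(1/447) = 4 + 1/3129 = 12517/3129 ≈ 4.0003)
N(c) = sqrt(2)*sqrt(c) (N(c) = sqrt(2*c) = sqrt(2)*sqrt(c))
1/(D(136, -26) + N(X)) = 1/(sqrt(136**2 + (-26)**2) + sqrt(2)*sqrt(12517/3129)) = 1/(sqrt(18496 + 676) + sqrt(2)*(sqrt(39165693)/3129)) = 1/(sqrt(19172) + sqrt(78331386)/3129) = 1/(2*sqrt(4793) + sqrt(78331386)/3129)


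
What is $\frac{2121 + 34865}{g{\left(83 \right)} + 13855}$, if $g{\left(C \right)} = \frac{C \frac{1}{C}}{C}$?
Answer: $\frac{1534919}{574983} \approx 2.6695$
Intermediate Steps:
$g{\left(C \right)} = \frac{1}{C}$ ($g{\left(C \right)} = 1 \frac{1}{C} = \frac{1}{C}$)
$\frac{2121 + 34865}{g{\left(83 \right)} + 13855} = \frac{2121 + 34865}{\frac{1}{83} + 13855} = \frac{36986}{\frac{1}{83} + 13855} = \frac{36986}{\frac{1149966}{83}} = 36986 \cdot \frac{83}{1149966} = \frac{1534919}{574983}$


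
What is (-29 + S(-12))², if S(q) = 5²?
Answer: 16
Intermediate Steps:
S(q) = 25
(-29 + S(-12))² = (-29 + 25)² = (-4)² = 16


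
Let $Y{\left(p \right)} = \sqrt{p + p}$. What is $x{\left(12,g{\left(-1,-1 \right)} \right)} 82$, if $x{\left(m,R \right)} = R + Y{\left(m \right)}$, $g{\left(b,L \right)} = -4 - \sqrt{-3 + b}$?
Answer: $-328 - 164 i + 164 \sqrt{6} \approx 73.716 - 164.0 i$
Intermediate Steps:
$Y{\left(p \right)} = \sqrt{2} \sqrt{p}$ ($Y{\left(p \right)} = \sqrt{2 p} = \sqrt{2} \sqrt{p}$)
$x{\left(m,R \right)} = R + \sqrt{2} \sqrt{m}$
$x{\left(12,g{\left(-1,-1 \right)} \right)} 82 = \left(\left(-4 - \sqrt{-3 - 1}\right) + \sqrt{2} \sqrt{12}\right) 82 = \left(\left(-4 - \sqrt{-4}\right) + \sqrt{2} \cdot 2 \sqrt{3}\right) 82 = \left(\left(-4 - 2 i\right) + 2 \sqrt{6}\right) 82 = \left(-4 - 2 i + 2 \sqrt{6}\right) 82 = -328 - 164 i + 164 \sqrt{6}$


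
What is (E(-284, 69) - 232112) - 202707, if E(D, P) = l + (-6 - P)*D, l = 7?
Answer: -413512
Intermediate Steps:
E(D, P) = 7 + D*(-6 - P) (E(D, P) = 7 + (-6 - P)*D = 7 + D*(-6 - P))
(E(-284, 69) - 232112) - 202707 = ((7 - 6*(-284) - 1*(-284)*69) - 232112) - 202707 = ((7 + 1704 + 19596) - 232112) - 202707 = (21307 - 232112) - 202707 = -210805 - 202707 = -413512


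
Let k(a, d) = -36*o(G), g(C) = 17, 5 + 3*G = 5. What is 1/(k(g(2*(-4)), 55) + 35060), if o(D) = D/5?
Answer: 1/35060 ≈ 2.8523e-5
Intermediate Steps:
G = 0 (G = -5/3 + (⅓)*5 = -5/3 + 5/3 = 0)
o(D) = D/5 (o(D) = D*(⅕) = D/5)
k(a, d) = 0 (k(a, d) = -36*0/5 = -36*0 = 0)
1/(k(g(2*(-4)), 55) + 35060) = 1/(0 + 35060) = 1/35060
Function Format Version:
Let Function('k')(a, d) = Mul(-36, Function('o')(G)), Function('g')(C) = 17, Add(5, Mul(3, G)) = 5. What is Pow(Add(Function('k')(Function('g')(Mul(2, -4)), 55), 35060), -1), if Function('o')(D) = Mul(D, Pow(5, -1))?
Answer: Rational(1, 35060) ≈ 2.8523e-5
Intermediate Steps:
G = 0 (G = Add(Rational(-5, 3), Mul(Rational(1, 3), 5)) = Add(Rational(-5, 3), Rational(5, 3)) = 0)
Function('o')(D) = Mul(Rational(1, 5), D) (Function('o')(D) = Mul(D, Rational(1, 5)) = Mul(Rational(1, 5), D))
Function('k')(a, d) = 0 (Function('k')(a, d) = Mul(-36, Mul(Rational(1, 5), 0)) = Mul(-36, 0) = 0)
Pow(Add(Function('k')(Function('g')(Mul(2, -4)), 55), 35060), -1) = Pow(Add(0, 35060), -1) = Pow(35060, -1) = Rational(1, 35060)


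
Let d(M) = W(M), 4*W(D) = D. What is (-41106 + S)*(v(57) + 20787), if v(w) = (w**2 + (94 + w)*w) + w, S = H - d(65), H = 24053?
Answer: -558164475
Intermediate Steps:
W(D) = D/4
d(M) = M/4
S = 96147/4 (S = 24053 - 65/4 = 96147/4 ≈ 24037.)
v(w) = w + w**2 + w*(94 + w) (v(w) = (w**2 + w*(94 + w)) + w = w + w**2 + w*(94 + w))
(-41106 + S)*(v(57) + 20787) = (-41106 + 96147/4)*(57*(95 + 2*57) + 20787) = -68277*(57*(95 + 114) + 20787)/4 = -68277*(57*209 + 20787)/4 = -68277*(11913 + 20787)/4 = -68277/4*32700 = -558164475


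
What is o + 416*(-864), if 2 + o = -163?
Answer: -359589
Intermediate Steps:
o = -165 (o = -2 - 163 = -165)
o + 416*(-864) = -165 + 416*(-864) = -165 - 359424 = -359589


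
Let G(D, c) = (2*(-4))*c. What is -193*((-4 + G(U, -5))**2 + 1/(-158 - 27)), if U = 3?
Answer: -46273487/185 ≈ -2.5013e+5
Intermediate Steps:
G(D, c) = -8*c
-193*((-4 + G(U, -5))**2 + 1/(-158 - 27)) = -193*((-4 - 8*(-5))**2 + 1/(-158 - 27)) = -193*((-4 + 40)**2 + 1/(-185)) = -193*(36**2 - 1/185) = -193*(1296 - 1/185) = -193*239759/185 = -46273487/185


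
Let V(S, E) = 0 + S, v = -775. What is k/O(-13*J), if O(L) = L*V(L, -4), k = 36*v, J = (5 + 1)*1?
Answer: -775/169 ≈ -4.5858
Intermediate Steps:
V(S, E) = S
J = 6 (J = 6*1 = 6)
k = -27900 (k = 36*(-775) = -27900)
O(L) = L**2 (O(L) = L*L = L**2)
k/O(-13*J) = -27900/((-13*6)**2) = -27900/((-78)**2) = -27900/6084 = -27900*1/6084 = -775/169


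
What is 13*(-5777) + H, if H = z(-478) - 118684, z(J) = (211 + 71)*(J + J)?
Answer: -463377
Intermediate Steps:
z(J) = 564*J (z(J) = 282*(2*J) = 564*J)
H = -388276 (H = 564*(-478) - 118684 = -269592 - 118684 = -388276)
13*(-5777) + H = 13*(-5777) - 388276 = -75101 - 388276 = -463377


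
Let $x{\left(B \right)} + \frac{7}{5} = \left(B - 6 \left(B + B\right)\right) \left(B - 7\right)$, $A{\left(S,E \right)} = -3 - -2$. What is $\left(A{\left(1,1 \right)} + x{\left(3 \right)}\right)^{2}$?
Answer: $\frac{419904}{25} \approx 16796.0$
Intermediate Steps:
$A{\left(S,E \right)} = -1$ ($A{\left(S,E \right)} = -3 + 2 = -1$)
$x{\left(B \right)} = - \frac{7}{5} - 11 B \left(-7 + B\right)$ ($x{\left(B \right)} = - \frac{7}{5} + \left(B - 6 \left(B + B\right)\right) \left(B - 7\right) = - \frac{7}{5} + \left(B - 6 \cdot 2 B\right) \left(-7 + B\right) = - \frac{7}{5} + \left(B - 12 B\right) \left(-7 + B\right) = - \frac{7}{5} + - 11 B \left(-7 + B\right) = - \frac{7}{5} - 11 B \left(-7 + B\right)$)
$\left(A{\left(1,1 \right)} + x{\left(3 \right)}\right)^{2} = \left(-1 - \left(- \frac{1148}{5} + 99\right)\right)^{2} = \left(-1 - - \frac{653}{5}\right)^{2} = \left(-1 + \frac{653}{5}\right)^{2} = \left(\frac{648}{5}\right)^{2} = \frac{419904}{25}$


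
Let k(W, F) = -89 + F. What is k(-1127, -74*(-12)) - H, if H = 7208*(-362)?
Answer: 2610095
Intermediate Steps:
H = -2609296
k(-1127, -74*(-12)) - H = (-89 - 74*(-12)) - 1*(-2609296) = (-89 + 888) + 2609296 = 799 + 2609296 = 2610095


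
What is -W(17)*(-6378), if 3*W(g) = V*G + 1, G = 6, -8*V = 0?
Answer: 2126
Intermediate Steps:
V = 0 (V = -⅛*0 = 0)
W(g) = ⅓ (W(g) = (0*6 + 1)/3 = (0 + 1)/3 = (⅓)*1 = ⅓)
-W(17)*(-6378) = -(-6378)/3 = -1*(-2126) = 2126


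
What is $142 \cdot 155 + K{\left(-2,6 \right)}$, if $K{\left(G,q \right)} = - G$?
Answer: $22012$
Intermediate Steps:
$142 \cdot 155 + K{\left(-2,6 \right)} = 142 \cdot 155 - -2 = 22010 + 2 = 22012$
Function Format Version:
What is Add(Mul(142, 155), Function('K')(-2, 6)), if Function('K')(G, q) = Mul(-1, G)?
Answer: 22012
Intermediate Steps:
Add(Mul(142, 155), Function('K')(-2, 6)) = Add(Mul(142, 155), Mul(-1, -2)) = Add(22010, 2) = 22012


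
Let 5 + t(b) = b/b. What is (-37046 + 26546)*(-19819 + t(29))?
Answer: 208141500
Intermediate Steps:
t(b) = -4 (t(b) = -5 + b/b = -5 + 1 = -4)
(-37046 + 26546)*(-19819 + t(29)) = (-37046 + 26546)*(-19819 - 4) = -10500*(-19823) = 208141500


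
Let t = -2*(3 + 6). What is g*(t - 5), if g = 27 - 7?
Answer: -460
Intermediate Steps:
t = -18 (t = -2*9 = -18)
g = 20
g*(t - 5) = 20*(-18 - 5) = 20*(-23) = -460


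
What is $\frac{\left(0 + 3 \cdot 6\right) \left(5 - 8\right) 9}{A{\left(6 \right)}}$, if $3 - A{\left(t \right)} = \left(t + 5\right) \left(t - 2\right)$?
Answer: $\frac{486}{41} \approx 11.854$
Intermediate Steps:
$A{\left(t \right)} = 3 - \left(-2 + t\right) \left(5 + t\right)$ ($A{\left(t \right)} = 3 - \left(t + 5\right) \left(t - 2\right) = 3 - \left(5 + t\right) \left(-2 + t\right) = 3 - \left(-2 + t\right) \left(5 + t\right)$)
$\frac{\left(0 + 3 \cdot 6\right) \left(5 - 8\right) 9}{A{\left(6 \right)}} = \frac{\left(0 + 3 \cdot 6\right) \left(5 - 8\right) 9}{13 - 6^{2} - 18} = \frac{\left(0 + 18\right) \left(5 - 8\right) 9}{13 - 36 - 18} = \frac{18 \left(-3\right) 9}{13 - 36 - 18} = \frac{\left(-54\right) 9}{-41} = \left(-486\right) \left(- \frac{1}{41}\right) = \frac{486}{41}$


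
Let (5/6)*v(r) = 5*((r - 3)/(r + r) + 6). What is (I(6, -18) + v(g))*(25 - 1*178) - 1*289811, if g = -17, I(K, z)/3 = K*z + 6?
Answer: -249041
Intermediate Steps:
I(K, z) = 18 + 3*K*z (I(K, z) = 3*(K*z + 6) = 3*(6 + K*z) = 18 + 3*K*z)
v(r) = 36 + 3*(-3 + r)/r (v(r) = 6*(5*((r - 3)/(r + r) + 6))/5 = 6*(5*((-3 + r)/((2*r)) + 6))/5 = 6*(5*((-3 + r)*(1/(2*r)) + 6))/5 = 6*(5*((-3 + r)/(2*r) + 6))/5 = 6*(5*(6 + (-3 + r)/(2*r)))/5 = 6*(30 + 5*(-3 + r)/(2*r))/5 = 36 + 3*(-3 + r)/r)
(I(6, -18) + v(g))*(25 - 1*178) - 1*289811 = ((18 + 3*6*(-18)) + (39 - 9/(-17)))*(25 - 1*178) - 1*289811 = ((18 - 324) + (39 - 9*(-1/17)))*(25 - 178) - 289811 = (-306 + (39 + 9/17))*(-153) - 289811 = (-306 + 672/17)*(-153) - 289811 = -4530/17*(-153) - 289811 = 40770 - 289811 = -249041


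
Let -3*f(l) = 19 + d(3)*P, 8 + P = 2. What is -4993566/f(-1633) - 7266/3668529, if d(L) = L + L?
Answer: -18319041725588/20788331 ≈ -8.8122e+5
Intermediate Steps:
P = -6 (P = -8 + 2 = -6)
d(L) = 2*L
f(l) = 17/3 (f(l) = -(19 + (2*3)*(-6))/3 = -(19 + 6*(-6))/3 = -(19 - 36)/3 = -1/3*(-17) = 17/3)
-4993566/f(-1633) - 7266/3668529 = -4993566/17/3 - 7266/3668529 = -4993566*3/17 - 7266*1/3668529 = -14980698/17 - 2422/1222843 = -18319041725588/20788331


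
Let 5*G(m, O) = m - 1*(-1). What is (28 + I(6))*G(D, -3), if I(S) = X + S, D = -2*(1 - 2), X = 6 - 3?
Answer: 111/5 ≈ 22.200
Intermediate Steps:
X = 3
D = 2 (D = -2*(-1) = 2)
G(m, O) = 1/5 + m/5 (G(m, O) = (m - 1*(-1))/5 = (m + 1)/5 = (1 + m)/5 = 1/5 + m/5)
I(S) = 3 + S
(28 + I(6))*G(D, -3) = (28 + (3 + 6))*(1/5 + (1/5)*2) = (28 + 9)*(1/5 + 2/5) = 37*(3/5) = 111/5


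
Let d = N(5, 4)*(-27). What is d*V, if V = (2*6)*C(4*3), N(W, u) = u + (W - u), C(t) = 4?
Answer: -6480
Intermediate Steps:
N(W, u) = W
V = 48 (V = (2*6)*4 = 12*4 = 48)
d = -135 (d = 5*(-27) = -135)
d*V = -135*48 = -6480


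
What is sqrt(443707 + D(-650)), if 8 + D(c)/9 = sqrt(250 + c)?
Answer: sqrt(443635 + 180*I) ≈ 666.06 + 0.135*I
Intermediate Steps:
D(c) = -72 + 9*sqrt(250 + c)
sqrt(443707 + D(-650)) = sqrt(443707 + (-72 + 9*sqrt(250 - 650))) = sqrt(443707 + (-72 + 9*sqrt(-400))) = sqrt(443707 + (-72 + 9*(20*I))) = sqrt(443707 + (-72 + 180*I)) = sqrt(443635 + 180*I)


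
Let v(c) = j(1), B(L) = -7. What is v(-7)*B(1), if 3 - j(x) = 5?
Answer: 14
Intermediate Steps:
j(x) = -2 (j(x) = 3 - 1*5 = 3 - 5 = -2)
v(c) = -2
v(-7)*B(1) = -2*(-7) = 14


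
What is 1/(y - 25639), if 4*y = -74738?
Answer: -2/88647 ≈ -2.2561e-5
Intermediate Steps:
y = -37369/2 (y = (¼)*(-74738) = -37369/2 ≈ -18685.)
1/(y - 25639) = 1/(-37369/2 - 25639) = 1/(-88647/2) = -2/88647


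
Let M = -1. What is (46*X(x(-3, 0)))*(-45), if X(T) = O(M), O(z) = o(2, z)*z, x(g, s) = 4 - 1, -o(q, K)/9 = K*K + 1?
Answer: -37260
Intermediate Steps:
o(q, K) = -9 - 9*K² (o(q, K) = -9*(K*K + 1) = -9*(K² + 1) = -9*(1 + K²) = -9 - 9*K²)
x(g, s) = 3
O(z) = z*(-9 - 9*z²) (O(z) = (-9 - 9*z²)*z = z*(-9 - 9*z²))
X(T) = 18 (X(T) = -9*(-1)*(1 + (-1)²) = -9*(-1)*(1 + 1) = -9*(-1)*2 = 18)
(46*X(x(-3, 0)))*(-45) = (46*18)*(-45) = 828*(-45) = -37260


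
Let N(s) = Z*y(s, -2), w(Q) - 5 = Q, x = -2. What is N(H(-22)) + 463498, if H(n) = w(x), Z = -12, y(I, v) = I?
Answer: 463462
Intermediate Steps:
w(Q) = 5 + Q
H(n) = 3 (H(n) = 5 - 2 = 3)
N(s) = -12*s
N(H(-22)) + 463498 = -12*3 + 463498 = -36 + 463498 = 463462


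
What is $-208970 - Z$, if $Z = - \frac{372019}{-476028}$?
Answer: $- \frac{99475943179}{476028} \approx -2.0897 \cdot 10^{5}$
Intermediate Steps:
$Z = \frac{372019}{476028}$ ($Z = \left(-372019\right) \left(- \frac{1}{476028}\right) = \frac{372019}{476028} \approx 0.78151$)
$-208970 - Z = -208970 - \frac{372019}{476028} = - \frac{99475943179}{476028}$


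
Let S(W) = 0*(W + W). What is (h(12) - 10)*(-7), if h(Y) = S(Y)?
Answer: 70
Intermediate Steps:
S(W) = 0 (S(W) = 0*(2*W) = 0)
h(Y) = 0
(h(12) - 10)*(-7) = (0 - 10)*(-7) = -10*(-7) = 70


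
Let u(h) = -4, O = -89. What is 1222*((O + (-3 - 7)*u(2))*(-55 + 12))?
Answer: 2574754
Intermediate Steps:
1222*((O + (-3 - 7)*u(2))*(-55 + 12)) = 1222*((-89 + (-3 - 7)*(-4))*(-55 + 12)) = 1222*((-89 - 10*(-4))*(-43)) = 1222*((-89 + 40)*(-43)) = 1222*(-49*(-43)) = 1222*2107 = 2574754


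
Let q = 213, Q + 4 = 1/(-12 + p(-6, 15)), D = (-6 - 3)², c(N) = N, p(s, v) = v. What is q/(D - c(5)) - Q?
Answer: 1475/228 ≈ 6.4693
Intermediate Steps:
D = 81 (D = (-9)² = 81)
Q = -11/3 (Q = -4 + 1/(-12 + 15) = -4 + 1/3 = -4 + ⅓ = -11/3 ≈ -3.6667)
q/(D - c(5)) - Q = 213/(81 - 1*5) - 1*(-11/3) = 213/(81 - 5) + 11/3 = 213/76 + 11/3 = 1475/228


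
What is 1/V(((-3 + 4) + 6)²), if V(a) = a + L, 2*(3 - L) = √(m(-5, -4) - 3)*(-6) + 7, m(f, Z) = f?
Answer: 194/9697 - 24*I*√2/9697 ≈ 0.020006 - 0.0035002*I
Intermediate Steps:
L = -½ + 6*I*√2 (L = 3 - (√(-5 - 3)*(-6) + 7)/2 = 3 - (√(-8)*(-6) + 7)/2 = 3 - ((2*I*√2)*(-6) + 7)/2 = 3 - (-12*I*√2 + 7)/2 = 3 - (7 - 12*I*√2)/2 = 3 + (-7/2 + 6*I*√2) = -½ + 6*I*√2 ≈ -0.5 + 8.4853*I)
V(a) = -½ + a + 6*I*√2 (V(a) = a + (-½ + 6*I*√2) = -½ + a + 6*I*√2)
1/V(((-3 + 4) + 6)²) = 1/(-½ + ((-3 + 4) + 6)² + 6*I*√2) = 1/(-½ + (1 + 6)² + 6*I*√2) = 1/(-½ + 7² + 6*I*√2) = 1/(-½ + 49 + 6*I*√2) = 1/(97/2 + 6*I*√2)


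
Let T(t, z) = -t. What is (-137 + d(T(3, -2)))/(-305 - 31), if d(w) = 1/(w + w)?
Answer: 823/2016 ≈ 0.40823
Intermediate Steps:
d(w) = 1/(2*w)
(-137 + d(T(3, -2)))/(-305 - 31) = (-137 + 1/(2*((-1*3))))/(-305 - 31) = (-137 + (1/2)/(-3))/(-336) = (-137 + (1/2)*(-1/3))*(-1/336) = (-137 - 1/6)*(-1/336) = -823/6*(-1/336) = 823/2016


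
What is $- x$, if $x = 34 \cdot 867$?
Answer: $-29478$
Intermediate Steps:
$x = 29478$
$- x = \left(-1\right) 29478 = -29478$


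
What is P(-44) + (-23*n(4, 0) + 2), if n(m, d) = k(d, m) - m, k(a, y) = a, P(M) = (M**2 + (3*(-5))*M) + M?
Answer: 2646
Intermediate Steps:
P(M) = M**2 - 14*M (P(M) = (M**2 - 15*M) + M = M**2 - 14*M)
n(m, d) = d - m
P(-44) + (-23*n(4, 0) + 2) = -44*(-14 - 44) + (-23*(0 - 1*4) + 2) = -44*(-58) + (-23*(0 - 4) + 2) = 2552 + (-23*(-4) + 2) = 2552 + (92 + 2) = 2552 + 94 = 2646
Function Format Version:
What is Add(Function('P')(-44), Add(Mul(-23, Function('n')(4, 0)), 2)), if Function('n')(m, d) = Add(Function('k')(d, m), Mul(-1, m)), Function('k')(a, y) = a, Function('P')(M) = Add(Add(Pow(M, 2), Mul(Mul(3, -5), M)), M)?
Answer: 2646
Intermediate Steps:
Function('P')(M) = Add(Pow(M, 2), Mul(-14, M)) (Function('P')(M) = Add(Add(Pow(M, 2), Mul(-15, M)), M) = Add(Pow(M, 2), Mul(-14, M)))
Function('n')(m, d) = Add(d, Mul(-1, m))
Add(Function('P')(-44), Add(Mul(-23, Function('n')(4, 0)), 2)) = Add(Mul(-44, Add(-14, -44)), Add(Mul(-23, Add(0, Mul(-1, 4))), 2)) = Add(Mul(-44, -58), Add(Mul(-23, Add(0, -4)), 2)) = Add(2552, Add(Mul(-23, -4), 2)) = Add(2552, Add(92, 2)) = Add(2552, 94) = 2646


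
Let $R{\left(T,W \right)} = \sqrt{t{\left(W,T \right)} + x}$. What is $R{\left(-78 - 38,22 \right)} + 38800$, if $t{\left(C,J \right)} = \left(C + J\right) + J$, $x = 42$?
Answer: $38800 + 2 i \sqrt{42} \approx 38800.0 + 12.961 i$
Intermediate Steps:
$t{\left(C,J \right)} = C + 2 J$
$R{\left(T,W \right)} = \sqrt{42 + W + 2 T}$ ($R{\left(T,W \right)} = \sqrt{\left(W + 2 T\right) + 42} = \sqrt{42 + W + 2 T}$)
$R{\left(-78 - 38,22 \right)} + 38800 = \sqrt{42 + 22 + 2 \left(-78 - 38\right)} + 38800 = \sqrt{42 + 22 + 2 \left(-116\right)} + 38800 = \sqrt{42 + 22 - 232} + 38800 = \sqrt{-168} + 38800 = 2 i \sqrt{42} + 38800 = 38800 + 2 i \sqrt{42}$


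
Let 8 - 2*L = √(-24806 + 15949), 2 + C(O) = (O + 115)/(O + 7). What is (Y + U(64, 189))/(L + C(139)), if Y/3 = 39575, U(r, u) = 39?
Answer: 9467391024/47497069 + 1265786712*I*√8857/47497069 ≈ 199.33 + 2508.1*I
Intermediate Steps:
Y = 118725 (Y = 3*39575 = 118725)
C(O) = -2 + (115 + O)/(7 + O) (C(O) = -2 + (O + 115)/(O + 7) = -2 + (115 + O)/(7 + O))
L = 4 - I*√8857/2 (L = 4 - √(-24806 + 15949)/2 = 4 - I*√8857/2 ≈ 4.0 - 47.056*I)
(Y + U(64, 189))/(L + C(139)) = (118725 + 39)/((4 - I*√8857/2) + (101 - 1*139)/(7 + 139)) = 118764/((4 - I*√8857/2) + (101 - 139)/146) = 118764/((4 - I*√8857/2) + (1/146)*(-38)) = 118764/((4 - I*√8857/2) - 19/73) = 118764/(273/73 - I*√8857/2)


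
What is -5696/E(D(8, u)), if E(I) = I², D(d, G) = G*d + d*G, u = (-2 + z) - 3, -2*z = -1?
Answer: -89/81 ≈ -1.0988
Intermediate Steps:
z = ½ (z = -½*(-1) = ½ ≈ 0.50000)
u = -9/2 (u = (-2 + ½) - 3 = -3/2 - 3 = -9/2 ≈ -4.5000)
D(d, G) = 2*G*d (D(d, G) = G*d + G*d = 2*G*d)
-5696/E(D(8, u)) = -5696/((2*(-9/2)*8)²) = -5696/((-72)²) = -5696/5184 = -5696*1/5184 = -89/81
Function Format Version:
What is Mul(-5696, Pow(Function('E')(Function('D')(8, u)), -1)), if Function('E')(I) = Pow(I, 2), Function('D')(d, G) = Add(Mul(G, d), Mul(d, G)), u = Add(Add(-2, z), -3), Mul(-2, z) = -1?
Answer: Rational(-89, 81) ≈ -1.0988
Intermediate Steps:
z = Rational(1, 2) (z = Mul(Rational(-1, 2), -1) = Rational(1, 2) ≈ 0.50000)
u = Rational(-9, 2) (u = Add(Add(-2, Rational(1, 2)), -3) = Add(Rational(-3, 2), -3) = Rational(-9, 2) ≈ -4.5000)
Function('D')(d, G) = Mul(2, G, d) (Function('D')(d, G) = Add(Mul(G, d), Mul(G, d)) = Mul(2, G, d))
Mul(-5696, Pow(Function('E')(Function('D')(8, u)), -1)) = Mul(-5696, Pow(Pow(Mul(2, Rational(-9, 2), 8), 2), -1)) = Mul(-5696, Pow(Pow(-72, 2), -1)) = Mul(-5696, Pow(5184, -1)) = Mul(-5696, Rational(1, 5184)) = Rational(-89, 81)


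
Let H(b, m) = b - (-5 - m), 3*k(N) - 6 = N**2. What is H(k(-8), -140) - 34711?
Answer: -104468/3 ≈ -34823.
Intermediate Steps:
k(N) = 2 + N**2/3
H(b, m) = 5 + b + m (H(b, m) = b + (5 + m) = 5 + b + m)
H(k(-8), -140) - 34711 = (5 + (2 + (1/3)*(-8)**2) - 140) - 34711 = (5 + (2 + (1/3)*64) - 140) - 34711 = (5 + (2 + 64/3) - 140) - 34711 = (5 + 70/3 - 140) - 34711 = -335/3 - 34711 = -104468/3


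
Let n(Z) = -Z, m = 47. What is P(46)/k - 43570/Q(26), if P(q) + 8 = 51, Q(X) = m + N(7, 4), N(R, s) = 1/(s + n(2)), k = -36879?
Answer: -33827791/36879 ≈ -917.26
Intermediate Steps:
N(R, s) = 1/(-2 + s) (N(R, s) = 1/(s - 1*2) = 1/(s - 2) = 1/(-2 + s))
Q(X) = 95/2 (Q(X) = 47 + 1/(-2 + 4) = 47 + 1/2 = 95/2)
P(q) = 43 (P(q) = -8 + 51 = 43)
P(46)/k - 43570/Q(26) = 43/(-36879) - 43570/95/2 = 43*(-1/36879) - 43570*2/95 = -43/36879 - 17428/19 = -33827791/36879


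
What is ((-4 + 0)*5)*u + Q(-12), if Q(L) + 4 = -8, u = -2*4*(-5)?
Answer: -812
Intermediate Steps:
u = 40 (u = -8*(-5) = 40)
Q(L) = -12 (Q(L) = -4 - 8 = -12)
((-4 + 0)*5)*u + Q(-12) = ((-4 + 0)*5)*40 - 12 = -4*5*40 - 12 = -20*40 - 12 = -800 - 12 = -812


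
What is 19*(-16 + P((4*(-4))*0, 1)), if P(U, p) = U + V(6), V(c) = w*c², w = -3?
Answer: -2356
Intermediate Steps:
V(c) = -3*c²
P(U, p) = -108 + U (P(U, p) = U - 3*6² = U - 3*36 = U - 108 = -108 + U)
19*(-16 + P((4*(-4))*0, 1)) = 19*(-16 + (-108 + (4*(-4))*0)) = 19*(-16 + (-108 - 16*0)) = 19*(-16 + (-108 + 0)) = 19*(-16 - 108) = 19*(-124) = -2356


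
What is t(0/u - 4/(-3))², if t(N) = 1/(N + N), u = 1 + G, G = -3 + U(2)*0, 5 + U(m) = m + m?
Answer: 9/64 ≈ 0.14063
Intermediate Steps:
U(m) = -5 + 2*m (U(m) = -5 + (m + m) = -5 + 2*m)
G = -3 (G = -3 + (-5 + 2*2)*0 = -3 + (-5 + 4)*0 = -3 - 1*0 = -3 + 0 = -3)
u = -2 (u = 1 - 3 = -2)
t(N) = 1/(2*N)
t(0/u - 4/(-3))² = (1/(2*(0/(-2) - 4/(-3))))² = (1/(2*(0*(-½) - 4*(-⅓))))² = (1/(2*(0 + 4/3)))² = (1/(2*(4/3)))² = ((½)*(¾))² = (3/8)² = 9/64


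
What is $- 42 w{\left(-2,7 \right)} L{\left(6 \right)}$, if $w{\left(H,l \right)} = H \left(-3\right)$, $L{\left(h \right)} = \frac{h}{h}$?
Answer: $-252$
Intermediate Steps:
$L{\left(h \right)} = 1$
$w{\left(H,l \right)} = - 3 H$
$- 42 w{\left(-2,7 \right)} L{\left(6 \right)} = - 42 \left(\left(-3\right) \left(-2\right)\right) 1 = \left(-42\right) 6 \cdot 1 = \left(-252\right) 1 = -252$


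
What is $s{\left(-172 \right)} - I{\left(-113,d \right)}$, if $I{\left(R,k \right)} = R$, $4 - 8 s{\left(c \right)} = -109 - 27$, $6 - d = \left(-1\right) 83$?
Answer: $\frac{261}{2} \approx 130.5$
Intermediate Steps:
$d = 89$ ($d = 6 - \left(-1\right) 83 = 6 - -83 = 6 + 83 = 89$)
$s{\left(c \right)} = \frac{35}{2}$ ($s{\left(c \right)} = \frac{1}{2} - \frac{-109 - 27}{8} = \frac{1}{2} - -17 = \frac{1}{2} + 17 = \frac{35}{2}$)
$s{\left(-172 \right)} - I{\left(-113,d \right)} = \frac{35}{2} - -113 = \frac{35}{2} + 113 = \frac{261}{2}$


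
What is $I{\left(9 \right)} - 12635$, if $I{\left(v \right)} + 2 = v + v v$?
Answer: $-12547$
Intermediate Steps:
$I{\left(v \right)} = -2 + v + v^{2}$ ($I{\left(v \right)} = -2 + \left(v + v v\right) = -2 + \left(v + v^{2}\right) = -2 + v + v^{2}$)
$I{\left(9 \right)} - 12635 = \left(-2 + 9 + 9^{2}\right) - 12635 = \left(-2 + 9 + 81\right) - 12635 = 88 - 12635 = -12547$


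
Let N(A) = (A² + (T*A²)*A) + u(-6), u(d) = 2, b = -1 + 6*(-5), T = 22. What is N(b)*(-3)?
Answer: 1963317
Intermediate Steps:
b = -31 (b = -1 - 30 = -31)
N(A) = 2 + A² + 22*A³ (N(A) = (A² + (22*A²)*A) + 2 = (A² + 22*A³) + 2 = 2 + A² + 22*A³)
N(b)*(-3) = (2 + (-31)² + 22*(-31)³)*(-3) = (2 + 961 + 22*(-29791))*(-3) = (2 + 961 - 655402)*(-3) = -654439*(-3) = 1963317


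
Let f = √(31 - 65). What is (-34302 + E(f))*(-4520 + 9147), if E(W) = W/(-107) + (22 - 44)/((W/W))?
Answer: -158817148 - 4627*I*√34/107 ≈ -1.5882e+8 - 252.15*I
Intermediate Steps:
f = I*√34 (f = √(-34) = I*√34 ≈ 5.8309*I)
E(W) = -22 - W/107 (E(W) = W*(-1/107) - 22/1 = -W/107 - 22*1 = -W/107 - 22 = -22 - W/107)
(-34302 + E(f))*(-4520 + 9147) = (-34302 + (-22 - I*√34/107))*(-4520 + 9147) = (-34302 + (-22 - I*√34/107))*4627 = (-34324 - I*√34/107)*4627 = -158817148 - 4627*I*√34/107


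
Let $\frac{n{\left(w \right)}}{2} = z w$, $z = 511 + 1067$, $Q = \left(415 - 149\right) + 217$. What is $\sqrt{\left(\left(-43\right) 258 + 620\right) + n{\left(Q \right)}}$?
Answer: $\sqrt{1513874} \approx 1230.4$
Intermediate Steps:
$Q = 483$ ($Q = \left(415 - 149\right) + 217 = 266 + 217 = 483$)
$z = 1578$
$n{\left(w \right)} = 3156 w$ ($n{\left(w \right)} = 2 \cdot 1578 w = 3156 w$)
$\sqrt{\left(\left(-43\right) 258 + 620\right) + n{\left(Q \right)}} = \sqrt{\left(\left(-43\right) 258 + 620\right) + 3156 \cdot 483} = \sqrt{\left(-11094 + 620\right) + 1524348} = \sqrt{-10474 + 1524348} = \sqrt{1513874}$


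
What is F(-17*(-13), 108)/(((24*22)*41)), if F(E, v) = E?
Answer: 221/21648 ≈ 0.010209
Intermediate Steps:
F(-17*(-13), 108)/(((24*22)*41)) = (-17*(-13))/(((24*22)*41)) = 221/((528*41)) = 221/21648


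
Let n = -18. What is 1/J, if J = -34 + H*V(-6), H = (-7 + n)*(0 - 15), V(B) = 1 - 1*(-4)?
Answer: 1/1841 ≈ 0.00054318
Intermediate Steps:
V(B) = 5 (V(B) = 1 + 4 = 5)
H = 375 (H = (-7 - 18)*(0 - 15) = -25*(-15) = 375)
J = 1841 (J = -34 + 375*5 = -34 + 1875 = 1841)
1/J = 1/1841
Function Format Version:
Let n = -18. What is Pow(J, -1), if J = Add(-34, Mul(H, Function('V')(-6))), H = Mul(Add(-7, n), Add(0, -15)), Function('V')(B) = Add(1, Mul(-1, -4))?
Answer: Rational(1, 1841) ≈ 0.00054318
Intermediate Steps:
Function('V')(B) = 5 (Function('V')(B) = Add(1, 4) = 5)
H = 375 (H = Mul(Add(-7, -18), Add(0, -15)) = Mul(-25, -15) = 375)
J = 1841 (J = Add(-34, Mul(375, 5)) = Add(-34, 1875) = 1841)
Pow(J, -1) = Pow(1841, -1) = Rational(1, 1841)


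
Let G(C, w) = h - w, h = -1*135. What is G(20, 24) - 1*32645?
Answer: -32804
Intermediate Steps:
h = -135
G(C, w) = -135 - w
G(20, 24) - 1*32645 = (-135 - 1*24) - 1*32645 = (-135 - 24) - 32645 = -159 - 32645 = -32804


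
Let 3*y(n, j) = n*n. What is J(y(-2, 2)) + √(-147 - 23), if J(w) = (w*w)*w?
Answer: 64/27 + I*√170 ≈ 2.3704 + 13.038*I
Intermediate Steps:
y(n, j) = n²/3 (y(n, j) = (n*n)/3 = n²/3)
J(w) = w³ (J(w) = w²*w = w³)
J(y(-2, 2)) + √(-147 - 23) = ((⅓)*(-2)²)³ + √(-147 - 23) = ((⅓)*4)³ + √(-170) = (4/3)³ + I*√170 = 64/27 + I*√170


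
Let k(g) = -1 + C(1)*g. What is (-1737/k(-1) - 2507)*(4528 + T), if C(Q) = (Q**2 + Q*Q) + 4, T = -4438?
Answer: -1423080/7 ≈ -2.0330e+5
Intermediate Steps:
C(Q) = 4 + 2*Q**2 (C(Q) = (Q**2 + Q**2) + 4 = 2*Q**2 + 4 = 4 + 2*Q**2)
k(g) = -1 + 6*g (k(g) = -1 + (4 + 2*1**2)*g = -1 + (4 + 2*1)*g = -1 + (4 + 2)*g = -1 + 6*g)
(-1737/k(-1) - 2507)*(4528 + T) = (-1737/(-1 + 6*(-1)) - 2507)*(4528 - 4438) = (-1737/(-1 - 6) - 2507)*90 = (-1737/(-7) - 2507)*90 = (-1737*(-1/7) - 2507)*90 = (1737/7 - 2507)*90 = -15812/7*90 = -1423080/7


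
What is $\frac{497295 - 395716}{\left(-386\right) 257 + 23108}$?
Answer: $- \frac{101579}{76094} \approx -1.3349$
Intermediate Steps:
$\frac{497295 - 395716}{\left(-386\right) 257 + 23108} = \frac{101579}{-99202 + 23108} = \frac{101579}{-76094} = 101579 \left(- \frac{1}{76094}\right) = - \frac{101579}{76094}$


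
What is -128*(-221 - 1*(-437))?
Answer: -27648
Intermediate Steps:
-128*(-221 - 1*(-437)) = -128*(-221 + 437) = -128*216 = -27648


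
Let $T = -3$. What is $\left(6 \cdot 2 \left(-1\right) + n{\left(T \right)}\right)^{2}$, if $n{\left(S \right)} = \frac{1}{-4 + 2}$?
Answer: $\frac{625}{4} \approx 156.25$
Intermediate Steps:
$n{\left(S \right)} = - \frac{1}{2}$ ($n{\left(S \right)} = \frac{1}{-2} = - \frac{1}{2}$)
$\left(6 \cdot 2 \left(-1\right) + n{\left(T \right)}\right)^{2} = \left(6 \cdot 2 \left(-1\right) - \frac{1}{2}\right)^{2} = \left(12 \left(-1\right) - \frac{1}{2}\right)^{2} = \left(-12 - \frac{1}{2}\right)^{2} = \left(- \frac{25}{2}\right)^{2} = \frac{625}{4}$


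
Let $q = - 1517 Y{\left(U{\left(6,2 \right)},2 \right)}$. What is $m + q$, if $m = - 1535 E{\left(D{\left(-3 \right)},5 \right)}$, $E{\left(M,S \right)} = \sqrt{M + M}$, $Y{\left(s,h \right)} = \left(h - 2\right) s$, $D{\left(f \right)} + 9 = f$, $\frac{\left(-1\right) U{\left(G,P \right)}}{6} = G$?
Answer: $- 3070 i \sqrt{6} \approx - 7519.9 i$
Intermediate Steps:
$U{\left(G,P \right)} = - 6 G$
$D{\left(f \right)} = -9 + f$
$Y{\left(s,h \right)} = s \left(-2 + h\right)$ ($Y{\left(s,h \right)} = \left(-2 + h\right) s = s \left(-2 + h\right)$)
$E{\left(M,S \right)} = \sqrt{2} \sqrt{M}$ ($E{\left(M,S \right)} = \sqrt{2 M} = \sqrt{2} \sqrt{M}$)
$m = - 3070 i \sqrt{6}$ ($m = - 1535 \sqrt{2} \sqrt{-9 - 3} = - 1535 \sqrt{2} \sqrt{-12} = - 1535 \sqrt{2} \cdot 2 i \sqrt{3} = - 1535 \cdot 2 i \sqrt{6} = - 3070 i \sqrt{6} \approx - 7519.9 i$)
$q = 0$ ($q = - 1517 \left(-6\right) 6 \left(-2 + 2\right) = - 1517 \left(\left(-36\right) 0\right) = \left(-1517\right) 0 = 0$)
$m + q = - 3070 i \sqrt{6} + 0 = - 3070 i \sqrt{6}$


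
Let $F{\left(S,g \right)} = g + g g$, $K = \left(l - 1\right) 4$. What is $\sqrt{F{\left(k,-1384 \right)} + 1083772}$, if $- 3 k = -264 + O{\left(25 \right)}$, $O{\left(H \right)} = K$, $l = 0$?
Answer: $2 \sqrt{749461} \approx 1731.4$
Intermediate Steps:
$K = -4$ ($K = \left(0 - 1\right) 4 = \left(-1\right) 4 = -4$)
$O{\left(H \right)} = -4$
$k = \frac{268}{3}$ ($k = - \frac{-264 - 4}{3} = \left(- \frac{1}{3}\right) \left(-268\right) = \frac{268}{3} \approx 89.333$)
$F{\left(S,g \right)} = g + g^{2}$
$\sqrt{F{\left(k,-1384 \right)} + 1083772} = \sqrt{- 1384 \left(1 - 1384\right) + 1083772} = \sqrt{\left(-1384\right) \left(-1383\right) + 1083772} = \sqrt{1914072 + 1083772} = \sqrt{2997844} = 2 \sqrt{749461}$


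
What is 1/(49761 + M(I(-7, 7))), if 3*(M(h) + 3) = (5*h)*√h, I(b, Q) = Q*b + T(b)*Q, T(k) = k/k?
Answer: 8293/412677394 + 35*I*√42/1238032182 ≈ 2.0096e-5 + 1.8321e-7*I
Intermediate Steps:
T(k) = 1
I(b, Q) = Q + Q*b (I(b, Q) = Q*b + 1*Q = Q*b + Q = Q + Q*b)
M(h) = -3 + 5*h^(3/2)/3 (M(h) = -3 + ((5*h)*√h)/3 = -3 + (5*h^(3/2))/3 = -3 + 5*h^(3/2)/3)
1/(49761 + M(I(-7, 7))) = 1/(49761 + (-3 + 5*(7*(1 - 7))^(3/2)/3)) = 1/(49761 + (-3 + 5*(7*(-6))^(3/2)/3)) = 1/(49761 + (-3 + 5*(-42)^(3/2)/3)) = 1/(49761 + (-3 + 5*(-42*I*√42)/3)) = 1/(49761 + (-3 - 70*I*√42)) = 1/(49758 - 70*I*√42)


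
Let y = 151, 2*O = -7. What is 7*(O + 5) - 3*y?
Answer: -885/2 ≈ -442.50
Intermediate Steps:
O = -7/2 (O = (1/2)*(-7) = -7/2 ≈ -3.5000)
7*(O + 5) - 3*y = 7*(-7/2 + 5) - 3*151 = 7*(3/2) - 453 = 21/2 - 453 = -885/2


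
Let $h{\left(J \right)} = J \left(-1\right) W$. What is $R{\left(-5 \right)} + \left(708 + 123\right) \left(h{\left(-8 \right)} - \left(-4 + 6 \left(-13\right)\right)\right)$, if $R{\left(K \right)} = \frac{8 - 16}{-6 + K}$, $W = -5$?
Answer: $\frac{383930}{11} \approx 34903.0$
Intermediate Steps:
$h{\left(J \right)} = 5 J$ ($h{\left(J \right)} = J \left(-1\right) \left(-5\right) = - J \left(-5\right) = 5 J$)
$R{\left(K \right)} = - \frac{8}{-6 + K}$
$R{\left(-5 \right)} + \left(708 + 123\right) \left(h{\left(-8 \right)} - \left(-4 + 6 \left(-13\right)\right)\right) = - \frac{8}{-6 - 5} + \left(708 + 123\right) \left(5 \left(-8\right) - \left(-4 + 6 \left(-13\right)\right)\right) = - \frac{8}{-11} + 831 \left(-40 - \left(-4 - 78\right)\right) = \left(-8\right) \left(- \frac{1}{11}\right) + 831 \left(-40 - -82\right) = \frac{8}{11} + 831 \left(-40 + 82\right) = \frac{8}{11} + 831 \cdot 42 = \frac{8}{11} + 34902 = \frac{383930}{11}$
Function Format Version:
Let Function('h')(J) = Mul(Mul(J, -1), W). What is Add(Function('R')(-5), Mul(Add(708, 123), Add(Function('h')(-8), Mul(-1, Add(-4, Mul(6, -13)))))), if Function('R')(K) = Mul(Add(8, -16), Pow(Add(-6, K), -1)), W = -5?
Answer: Rational(383930, 11) ≈ 34903.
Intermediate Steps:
Function('h')(J) = Mul(5, J) (Function('h')(J) = Mul(Mul(J, -1), -5) = Mul(Mul(-1, J), -5) = Mul(5, J))
Function('R')(K) = Mul(-8, Pow(Add(-6, K), -1))
Add(Function('R')(-5), Mul(Add(708, 123), Add(Function('h')(-8), Mul(-1, Add(-4, Mul(6, -13)))))) = Add(Mul(-8, Pow(Add(-6, -5), -1)), Mul(Add(708, 123), Add(Mul(5, -8), Mul(-1, Add(-4, Mul(6, -13)))))) = Add(Mul(-8, Pow(-11, -1)), Mul(831, Add(-40, Mul(-1, Add(-4, -78))))) = Add(Mul(-8, Rational(-1, 11)), Mul(831, Add(-40, Mul(-1, -82)))) = Add(Rational(8, 11), Mul(831, Add(-40, 82))) = Add(Rational(8, 11), Mul(831, 42)) = Add(Rational(8, 11), 34902) = Rational(383930, 11)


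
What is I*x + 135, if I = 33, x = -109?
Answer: -3462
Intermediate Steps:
I*x + 135 = 33*(-109) + 135 = -3597 + 135 = -3462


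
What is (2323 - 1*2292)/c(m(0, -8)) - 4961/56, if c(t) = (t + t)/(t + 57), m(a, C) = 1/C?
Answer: -399901/56 ≈ -7141.1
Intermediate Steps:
c(t) = 2*t/(57 + t) (c(t) = (2*t)/(57 + t) = 2*t/(57 + t))
(2323 - 1*2292)/c(m(0, -8)) - 4961/56 = (2323 - 1*2292)/((2/(-8*(57 + 1/(-8))))) - 4961/56 = (2323 - 2292)/((2*(-⅛)/(57 - ⅛))) - 4961*1/56 = 31/((2*(-⅛)/(455/8))) - 4961/56 = 31/((2*(-⅛)*(8/455))) - 4961/56 = 31/(-2/455) - 4961/56 = 31*(-455/2) - 4961/56 = -14105/2 - 4961/56 = -399901/56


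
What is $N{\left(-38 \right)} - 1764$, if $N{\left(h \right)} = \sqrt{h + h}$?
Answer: $-1764 + 2 i \sqrt{19} \approx -1764.0 + 8.7178 i$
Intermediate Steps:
$N{\left(h \right)} = \sqrt{2} \sqrt{h}$ ($N{\left(h \right)} = \sqrt{2 h} = \sqrt{2} \sqrt{h}$)
$N{\left(-38 \right)} - 1764 = \sqrt{2} \sqrt{-38} - 1764 = \sqrt{2} i \sqrt{38} - 1764 = 2 i \sqrt{19} - 1764 = -1764 + 2 i \sqrt{19}$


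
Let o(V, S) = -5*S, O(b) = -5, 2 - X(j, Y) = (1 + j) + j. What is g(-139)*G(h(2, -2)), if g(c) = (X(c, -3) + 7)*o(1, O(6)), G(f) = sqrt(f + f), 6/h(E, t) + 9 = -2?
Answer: 1300*I*sqrt(33) ≈ 7467.9*I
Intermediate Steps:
X(j, Y) = 1 - 2*j (X(j, Y) = 2 - ((1 + j) + j) = 2 - (1 + 2*j) = 2 + (-1 - 2*j) = 1 - 2*j)
h(E, t) = -6/11 (h(E, t) = 6/(-9 - 2) = 6/(-11) = 6*(-1/11) = -6/11)
G(f) = sqrt(2)*sqrt(f) (G(f) = sqrt(2*f) = sqrt(2)*sqrt(f))
g(c) = 200 - 50*c (g(c) = ((1 - 2*c) + 7)*(-5*(-5)) = (8 - 2*c)*25 = 200 - 50*c)
g(-139)*G(h(2, -2)) = (200 - 50*(-139))*(sqrt(2)*sqrt(-6/11)) = (200 + 6950)*(sqrt(2)*(I*sqrt(66)/11)) = 7150*(2*I*sqrt(33)/11) = 1300*I*sqrt(33)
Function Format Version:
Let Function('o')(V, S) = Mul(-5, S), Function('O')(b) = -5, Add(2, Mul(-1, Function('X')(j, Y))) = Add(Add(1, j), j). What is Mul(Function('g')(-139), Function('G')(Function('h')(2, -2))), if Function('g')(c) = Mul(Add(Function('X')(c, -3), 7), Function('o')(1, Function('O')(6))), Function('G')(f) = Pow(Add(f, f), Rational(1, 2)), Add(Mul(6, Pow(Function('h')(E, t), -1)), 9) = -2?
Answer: Mul(1300, I, Pow(33, Rational(1, 2))) ≈ Mul(7467.9, I)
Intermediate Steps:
Function('X')(j, Y) = Add(1, Mul(-2, j)) (Function('X')(j, Y) = Add(2, Mul(-1, Add(Add(1, j), j))) = Add(2, Mul(-1, Add(1, Mul(2, j)))) = Add(2, Add(-1, Mul(-2, j))) = Add(1, Mul(-2, j)))
Function('h')(E, t) = Rational(-6, 11) (Function('h')(E, t) = Mul(6, Pow(Add(-9, -2), -1)) = Mul(6, Pow(-11, -1)) = Mul(6, Rational(-1, 11)) = Rational(-6, 11))
Function('G')(f) = Mul(Pow(2, Rational(1, 2)), Pow(f, Rational(1, 2))) (Function('G')(f) = Pow(Mul(2, f), Rational(1, 2)) = Mul(Pow(2, Rational(1, 2)), Pow(f, Rational(1, 2))))
Function('g')(c) = Add(200, Mul(-50, c)) (Function('g')(c) = Mul(Add(Add(1, Mul(-2, c)), 7), Mul(-5, -5)) = Mul(Add(8, Mul(-2, c)), 25) = Add(200, Mul(-50, c)))
Mul(Function('g')(-139), Function('G')(Function('h')(2, -2))) = Mul(Add(200, Mul(-50, -139)), Mul(Pow(2, Rational(1, 2)), Pow(Rational(-6, 11), Rational(1, 2)))) = Mul(Add(200, 6950), Mul(Pow(2, Rational(1, 2)), Mul(Rational(1, 11), I, Pow(66, Rational(1, 2))))) = Mul(7150, Mul(Rational(2, 11), I, Pow(33, Rational(1, 2)))) = Mul(1300, I, Pow(33, Rational(1, 2)))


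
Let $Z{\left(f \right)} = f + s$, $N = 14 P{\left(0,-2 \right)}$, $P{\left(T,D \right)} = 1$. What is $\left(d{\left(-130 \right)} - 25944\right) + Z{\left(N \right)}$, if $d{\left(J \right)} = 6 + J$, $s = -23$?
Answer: $-26077$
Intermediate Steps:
$N = 14$ ($N = 14 \cdot 1 = 14$)
$Z{\left(f \right)} = -23 + f$ ($Z{\left(f \right)} = f - 23 = -23 + f$)
$\left(d{\left(-130 \right)} - 25944\right) + Z{\left(N \right)} = \left(\left(6 - 130\right) - 25944\right) + \left(-23 + 14\right) = \left(-124 - 25944\right) - 9 = -26068 - 9 = -26077$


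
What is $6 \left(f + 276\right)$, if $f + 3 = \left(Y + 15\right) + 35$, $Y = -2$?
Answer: $1926$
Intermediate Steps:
$f = 45$ ($f = -3 + \left(\left(-2 + 15\right) + 35\right) = -3 + \left(13 + 35\right) = -3 + 48 = 45$)
$6 \left(f + 276\right) = 6 \left(45 + 276\right) = 6 \cdot 321 = 1926$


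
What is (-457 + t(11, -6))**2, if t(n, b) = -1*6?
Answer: 214369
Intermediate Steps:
t(n, b) = -6
(-457 + t(11, -6))**2 = (-457 - 6)**2 = (-463)**2 = 214369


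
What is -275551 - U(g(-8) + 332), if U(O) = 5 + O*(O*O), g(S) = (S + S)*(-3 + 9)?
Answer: -13419812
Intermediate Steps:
g(S) = 12*S (g(S) = (2*S)*6 = 12*S)
U(O) = 5 + O³ (U(O) = 5 + O*O² = 5 + O³)
-275551 - U(g(-8) + 332) = -275551 - (5 + (12*(-8) + 332)³) = -275551 - (5 + (-96 + 332)³) = -275551 - (5 + 236³) = -275551 - (5 + 13144256) = -275551 - 1*13144261 = -275551 - 13144261 = -13419812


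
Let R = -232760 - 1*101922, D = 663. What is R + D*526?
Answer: 14056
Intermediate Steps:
R = -334682 (R = -232760 - 101922 = -334682)
R + D*526 = -334682 + 663*526 = -334682 + 348738 = 14056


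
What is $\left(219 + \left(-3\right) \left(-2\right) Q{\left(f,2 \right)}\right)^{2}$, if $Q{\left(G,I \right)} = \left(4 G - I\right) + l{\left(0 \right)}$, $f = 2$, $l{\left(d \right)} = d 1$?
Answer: $65025$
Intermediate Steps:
$l{\left(d \right)} = d$
$Q{\left(G,I \right)} = - I + 4 G$ ($Q{\left(G,I \right)} = \left(4 G - I\right) + 0 = \left(- I + 4 G\right) + 0 = - I + 4 G$)
$\left(219 + \left(-3\right) \left(-2\right) Q{\left(f,2 \right)}\right)^{2} = \left(219 + \left(-3\right) \left(-2\right) \left(\left(-1\right) 2 + 4 \cdot 2\right)\right)^{2} = \left(219 + 6 \left(-2 + 8\right)\right)^{2} = \left(219 + 6 \cdot 6\right)^{2} = \left(219 + 36\right)^{2} = 255^{2} = 65025$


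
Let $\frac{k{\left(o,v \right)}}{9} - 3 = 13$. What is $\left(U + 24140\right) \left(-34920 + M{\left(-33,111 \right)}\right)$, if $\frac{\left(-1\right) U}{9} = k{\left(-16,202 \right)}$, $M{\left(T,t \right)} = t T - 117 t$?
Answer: $-1178065080$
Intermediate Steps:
$M{\left(T,t \right)} = - 117 t + T t$ ($M{\left(T,t \right)} = T t - 117 t = - 117 t + T t$)
$k{\left(o,v \right)} = 144$ ($k{\left(o,v \right)} = 27 + 9 \cdot 13 = 27 + 117 = 144$)
$U = -1296$ ($U = \left(-9\right) 144 = -1296$)
$\left(U + 24140\right) \left(-34920 + M{\left(-33,111 \right)}\right) = \left(-1296 + 24140\right) \left(-34920 + 111 \left(-117 - 33\right)\right) = 22844 \left(-34920 + 111 \left(-150\right)\right) = 22844 \left(-34920 - 16650\right) = 22844 \left(-51570\right) = -1178065080$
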